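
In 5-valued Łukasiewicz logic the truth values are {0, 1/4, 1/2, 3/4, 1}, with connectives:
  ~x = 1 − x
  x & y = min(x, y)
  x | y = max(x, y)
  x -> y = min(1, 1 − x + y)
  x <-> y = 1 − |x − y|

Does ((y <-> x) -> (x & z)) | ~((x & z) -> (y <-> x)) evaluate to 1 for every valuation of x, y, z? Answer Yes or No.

No

Counterexample: take x = 0, y = 0, z = 0.
y <-> x = 0 <-> 0 = 1
x & z = 0 & 0 = 0
(y <-> x) -> (x & z) = 1 -> 0 = 0
(x & z) -> (y <-> x) = 0 -> 1 = 1
~((x & z) -> (y <-> x)) = ~1 = 0
((y <-> x) -> (x & z)) | ~((x & z) -> (y <-> x)) = 0 | 0 = 0
This gives 0 ≠ 1.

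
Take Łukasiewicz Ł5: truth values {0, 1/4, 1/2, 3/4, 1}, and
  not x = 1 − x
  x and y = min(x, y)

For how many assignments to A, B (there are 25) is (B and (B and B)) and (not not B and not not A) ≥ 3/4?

4

value 1: 1 assignment (counts)
value 3/4: 3 assignments (counts)
value 1/2: 5 assignments
value 1/4: 7 assignments
value 0: 9 assignments
So 4 of the 25 assignments meet the threshold.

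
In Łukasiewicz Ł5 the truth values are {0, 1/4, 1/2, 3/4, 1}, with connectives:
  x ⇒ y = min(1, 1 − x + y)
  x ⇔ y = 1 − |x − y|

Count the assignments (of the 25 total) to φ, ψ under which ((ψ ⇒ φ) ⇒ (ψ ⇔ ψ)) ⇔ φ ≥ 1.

5

value 1: 5 assignments (counts)
value 3/4: 5 assignments
value 1/2: 5 assignments
value 1/4: 5 assignments
value 0: 5 assignments
So 5 of the 25 assignments meet the threshold.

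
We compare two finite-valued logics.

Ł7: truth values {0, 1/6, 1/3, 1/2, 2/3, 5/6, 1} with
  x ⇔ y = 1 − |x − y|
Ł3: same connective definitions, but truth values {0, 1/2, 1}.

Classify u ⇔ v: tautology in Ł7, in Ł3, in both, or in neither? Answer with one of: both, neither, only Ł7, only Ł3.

neither

In Ł7: at u = 0, v = 1/6 the value is 5/6 — not a tautology.
In Ł3: at u = 0, v = 1/2 the value is 1/2 — not a tautology.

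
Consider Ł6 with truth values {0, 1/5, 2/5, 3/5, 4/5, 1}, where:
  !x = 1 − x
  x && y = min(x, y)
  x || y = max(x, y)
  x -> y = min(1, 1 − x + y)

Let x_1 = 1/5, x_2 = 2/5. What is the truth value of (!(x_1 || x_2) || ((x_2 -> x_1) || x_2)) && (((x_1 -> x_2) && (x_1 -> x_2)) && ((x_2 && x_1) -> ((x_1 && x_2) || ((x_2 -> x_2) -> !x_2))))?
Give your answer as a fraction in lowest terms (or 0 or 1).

x_1 || x_2 = 1/5 || 2/5 = 2/5
!(x_1 || x_2) = !2/5 = 3/5
x_2 -> x_1 = 2/5 -> 1/5 = 4/5
(x_2 -> x_1) || x_2 = 4/5 || 2/5 = 4/5
!(x_1 || x_2) || ((x_2 -> x_1) || x_2) = 3/5 || 4/5 = 4/5
x_1 -> x_2 = 1/5 -> 2/5 = 1
x_1 -> x_2 = 1/5 -> 2/5 = 1
(x_1 -> x_2) && (x_1 -> x_2) = 1 && 1 = 1
x_2 && x_1 = 2/5 && 1/5 = 1/5
x_1 && x_2 = 1/5 && 2/5 = 1/5
x_2 -> x_2 = 2/5 -> 2/5 = 1
!x_2 = !2/5 = 3/5
(x_2 -> x_2) -> !x_2 = 1 -> 3/5 = 3/5
(x_1 && x_2) || ((x_2 -> x_2) -> !x_2) = 1/5 || 3/5 = 3/5
(x_2 && x_1) -> ((x_1 && x_2) || ((x_2 -> x_2) -> !x_2)) = 1/5 -> 3/5 = 1
((x_1 -> x_2) && (x_1 -> x_2)) && ((x_2 && x_1) -> ((x_1 && x_2) || ((x_2 -> x_2) -> !x_2))) = 1 && 1 = 1
(!(x_1 || x_2) || ((x_2 -> x_1) || x_2)) && (((x_1 -> x_2) && (x_1 -> x_2)) && ((x_2 && x_1) -> ((x_1 && x_2) || ((x_2 -> x_2) -> !x_2)))) = 4/5 && 1 = 4/5

4/5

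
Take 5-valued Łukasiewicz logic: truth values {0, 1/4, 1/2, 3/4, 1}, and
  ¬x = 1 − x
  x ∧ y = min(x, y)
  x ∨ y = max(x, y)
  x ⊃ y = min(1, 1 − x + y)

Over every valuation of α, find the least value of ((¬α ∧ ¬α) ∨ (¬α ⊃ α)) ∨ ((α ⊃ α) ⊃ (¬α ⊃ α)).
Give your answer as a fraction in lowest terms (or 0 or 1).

Take α = 1/4:
¬α = ¬1/4 = 3/4
¬α = ¬1/4 = 3/4
¬α ∧ ¬α = 3/4 ∧ 3/4 = 3/4
¬α = ¬1/4 = 3/4
¬α ⊃ α = 3/4 ⊃ 1/4 = 1/2
(¬α ∧ ¬α) ∨ (¬α ⊃ α) = 3/4 ∨ 1/2 = 3/4
α ⊃ α = 1/4 ⊃ 1/4 = 1
¬α = ¬1/4 = 3/4
¬α ⊃ α = 3/4 ⊃ 1/4 = 1/2
(α ⊃ α) ⊃ (¬α ⊃ α) = 1 ⊃ 1/2 = 1/2
((¬α ∧ ¬α) ∨ (¬α ⊃ α)) ∨ ((α ⊃ α) ⊃ (¬α ⊃ α)) = 3/4 ∨ 1/2 = 3/4
No assignment yields a value below 3/4, so this is the minimum.

3/4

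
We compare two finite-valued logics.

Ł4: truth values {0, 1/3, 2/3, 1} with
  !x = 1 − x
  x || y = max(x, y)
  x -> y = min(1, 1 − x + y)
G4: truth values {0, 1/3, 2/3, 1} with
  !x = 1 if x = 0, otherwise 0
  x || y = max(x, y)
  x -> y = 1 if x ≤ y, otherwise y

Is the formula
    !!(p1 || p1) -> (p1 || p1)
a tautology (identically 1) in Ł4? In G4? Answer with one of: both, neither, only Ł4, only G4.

In Ł4: every assignment gives 1 — tautology.
In G4: at p1 = 1/3 the value is 1/3 — not a tautology.

only Ł4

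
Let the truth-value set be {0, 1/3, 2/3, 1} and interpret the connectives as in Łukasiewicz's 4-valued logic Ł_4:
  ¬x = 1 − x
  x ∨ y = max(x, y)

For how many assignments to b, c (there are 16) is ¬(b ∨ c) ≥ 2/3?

b = 0, c = 0 ↦ 1  ≥
b = 0, c = 1/3 ↦ 2/3  ≥
b = 0, c = 2/3 ↦ 1/3  <
b = 0, c = 1 ↦ 0  <
b = 1/3, c = 0 ↦ 2/3  ≥
b = 1/3, c = 1/3 ↦ 2/3  ≥
b = 1/3, c = 2/3 ↦ 1/3  <
b = 1/3, c = 1 ↦ 0  <
b = 2/3, c = 0 ↦ 1/3  <
b = 2/3, c = 1/3 ↦ 1/3  <
b = 2/3, c = 2/3 ↦ 1/3  <
b = 2/3, c = 1 ↦ 0  <
b = 1, c = 0 ↦ 0  <
b = 1, c = 1/3 ↦ 0  <
b = 1, c = 2/3 ↦ 0  <
b = 1, c = 1 ↦ 0  <
So 4 of the 16 assignments meet the threshold.

4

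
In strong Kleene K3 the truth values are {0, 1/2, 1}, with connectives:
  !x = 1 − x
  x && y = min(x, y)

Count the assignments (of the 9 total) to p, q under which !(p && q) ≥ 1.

5

p = 0, q = 0 ↦ 1  ≥
p = 0, q = 1/2 ↦ 1  ≥
p = 0, q = 1 ↦ 1  ≥
p = 1/2, q = 0 ↦ 1  ≥
p = 1/2, q = 1/2 ↦ 1/2  <
p = 1/2, q = 1 ↦ 1/2  <
p = 1, q = 0 ↦ 1  ≥
p = 1, q = 1/2 ↦ 1/2  <
p = 1, q = 1 ↦ 0  <
So 5 of the 9 assignments meet the threshold.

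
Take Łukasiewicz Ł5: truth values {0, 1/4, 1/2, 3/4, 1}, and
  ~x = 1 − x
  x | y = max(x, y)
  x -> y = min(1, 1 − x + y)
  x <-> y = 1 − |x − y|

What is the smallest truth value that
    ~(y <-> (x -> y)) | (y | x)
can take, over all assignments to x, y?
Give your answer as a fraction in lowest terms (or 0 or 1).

Take x = 0, y = 1/2:
x -> y = 0 -> 1/2 = 1
y <-> (x -> y) = 1/2 <-> 1 = 1/2
~(y <-> (x -> y)) = ~1/2 = 1/2
y | x = 1/2 | 0 = 1/2
~(y <-> (x -> y)) | (y | x) = 1/2 | 1/2 = 1/2
No assignment yields a value below 1/2, so this is the minimum.

1/2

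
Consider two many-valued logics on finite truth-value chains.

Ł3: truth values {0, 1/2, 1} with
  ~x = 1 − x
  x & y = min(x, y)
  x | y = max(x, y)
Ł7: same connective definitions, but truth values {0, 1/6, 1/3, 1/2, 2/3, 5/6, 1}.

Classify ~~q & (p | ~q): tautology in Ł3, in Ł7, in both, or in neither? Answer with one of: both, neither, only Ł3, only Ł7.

neither

In Ł3: at p = 0, q = 0 the value is 0 — not a tautology.
In Ł7: at p = 0, q = 0 the value is 0 — not a tautology.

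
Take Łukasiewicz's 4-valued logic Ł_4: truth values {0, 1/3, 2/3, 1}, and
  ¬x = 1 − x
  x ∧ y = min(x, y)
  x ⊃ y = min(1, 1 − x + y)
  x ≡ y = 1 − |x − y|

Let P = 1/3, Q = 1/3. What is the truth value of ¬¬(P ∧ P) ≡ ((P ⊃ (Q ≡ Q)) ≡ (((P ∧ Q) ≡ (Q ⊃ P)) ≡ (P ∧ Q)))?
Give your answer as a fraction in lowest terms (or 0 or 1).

P ∧ P = 1/3 ∧ 1/3 = 1/3
¬(P ∧ P) = ¬1/3 = 2/3
¬¬(P ∧ P) = ¬2/3 = 1/3
Q ≡ Q = 1/3 ≡ 1/3 = 1
P ⊃ (Q ≡ Q) = 1/3 ⊃ 1 = 1
P ∧ Q = 1/3 ∧ 1/3 = 1/3
Q ⊃ P = 1/3 ⊃ 1/3 = 1
(P ∧ Q) ≡ (Q ⊃ P) = 1/3 ≡ 1 = 1/3
P ∧ Q = 1/3 ∧ 1/3 = 1/3
((P ∧ Q) ≡ (Q ⊃ P)) ≡ (P ∧ Q) = 1/3 ≡ 1/3 = 1
(P ⊃ (Q ≡ Q)) ≡ (((P ∧ Q) ≡ (Q ⊃ P)) ≡ (P ∧ Q)) = 1 ≡ 1 = 1
¬¬(P ∧ P) ≡ ((P ⊃ (Q ≡ Q)) ≡ (((P ∧ Q) ≡ (Q ⊃ P)) ≡ (P ∧ Q))) = 1/3 ≡ 1 = 1/3

1/3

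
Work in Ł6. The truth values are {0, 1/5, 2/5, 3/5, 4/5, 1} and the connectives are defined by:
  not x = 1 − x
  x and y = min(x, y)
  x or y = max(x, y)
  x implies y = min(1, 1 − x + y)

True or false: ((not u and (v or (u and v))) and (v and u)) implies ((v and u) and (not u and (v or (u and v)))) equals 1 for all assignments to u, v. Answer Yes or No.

Yes

At u = 2/5, v = 0, for instance:
not u = not 2/5 = 3/5
u and v = 2/5 and 0 = 0
v or (u and v) = 0 or 0 = 0
not u and (v or (u and v)) = 3/5 and 0 = 0
v and u = 0 and 2/5 = 0
(not u and (v or (u and v))) and (v and u) = 0 and 0 = 0
(v and u) and (not u and (v or (u and v))) = 0 and 0 = 0
((not u and (v or (u and v))) and (v and u)) implies ((v and u) and (not u and (v or (u and v)))) = 0 implies 0 = 1
and checking the remaining 35 assignments likewise gives ≥ 1 in every case.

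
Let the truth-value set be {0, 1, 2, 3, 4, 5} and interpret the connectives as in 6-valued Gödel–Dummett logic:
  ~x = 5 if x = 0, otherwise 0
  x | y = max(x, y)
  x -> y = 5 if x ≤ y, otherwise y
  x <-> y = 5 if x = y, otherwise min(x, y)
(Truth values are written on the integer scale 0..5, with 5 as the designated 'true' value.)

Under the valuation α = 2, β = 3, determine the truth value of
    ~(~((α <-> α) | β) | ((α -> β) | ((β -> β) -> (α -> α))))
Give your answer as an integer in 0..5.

α <-> α = 2 <-> 2 = 5
(α <-> α) | β = 5 | 3 = 5
~((α <-> α) | β) = ~5 = 0
α -> β = 2 -> 3 = 5
β -> β = 3 -> 3 = 5
α -> α = 2 -> 2 = 5
(β -> β) -> (α -> α) = 5 -> 5 = 5
(α -> β) | ((β -> β) -> (α -> α)) = 5 | 5 = 5
~((α <-> α) | β) | ((α -> β) | ((β -> β) -> (α -> α))) = 0 | 5 = 5
~(~((α <-> α) | β) | ((α -> β) | ((β -> β) -> (α -> α)))) = ~5 = 0

0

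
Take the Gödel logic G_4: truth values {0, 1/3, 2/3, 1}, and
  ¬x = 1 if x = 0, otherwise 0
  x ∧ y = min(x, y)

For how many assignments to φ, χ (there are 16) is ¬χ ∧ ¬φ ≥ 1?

1

φ = 0, χ = 0 ↦ 1  ≥
φ = 0, χ = 1/3 ↦ 0  <
φ = 0, χ = 2/3 ↦ 0  <
φ = 0, χ = 1 ↦ 0  <
φ = 1/3, χ = 0 ↦ 0  <
φ = 1/3, χ = 1/3 ↦ 0  <
φ = 1/3, χ = 2/3 ↦ 0  <
φ = 1/3, χ = 1 ↦ 0  <
φ = 2/3, χ = 0 ↦ 0  <
φ = 2/3, χ = 1/3 ↦ 0  <
φ = 2/3, χ = 2/3 ↦ 0  <
φ = 2/3, χ = 1 ↦ 0  <
φ = 1, χ = 0 ↦ 0  <
φ = 1, χ = 1/3 ↦ 0  <
φ = 1, χ = 2/3 ↦ 0  <
φ = 1, χ = 1 ↦ 0  <
So 1 of the 16 assignments meets the threshold.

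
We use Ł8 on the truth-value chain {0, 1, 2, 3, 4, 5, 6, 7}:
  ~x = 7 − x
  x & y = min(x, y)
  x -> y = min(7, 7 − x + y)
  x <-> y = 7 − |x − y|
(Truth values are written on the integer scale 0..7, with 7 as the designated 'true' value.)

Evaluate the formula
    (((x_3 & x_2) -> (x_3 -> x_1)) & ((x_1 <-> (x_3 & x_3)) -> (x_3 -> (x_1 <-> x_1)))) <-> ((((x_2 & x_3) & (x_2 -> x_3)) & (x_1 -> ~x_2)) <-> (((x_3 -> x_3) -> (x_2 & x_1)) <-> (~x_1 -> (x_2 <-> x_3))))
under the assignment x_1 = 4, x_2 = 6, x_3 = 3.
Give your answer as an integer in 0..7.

x_3 & x_2 = 3 & 6 = 3
x_3 -> x_1 = 3 -> 4 = 7
(x_3 & x_2) -> (x_3 -> x_1) = 3 -> 7 = 7
x_3 & x_3 = 3 & 3 = 3
x_1 <-> (x_3 & x_3) = 4 <-> 3 = 6
x_1 <-> x_1 = 4 <-> 4 = 7
x_3 -> (x_1 <-> x_1) = 3 -> 7 = 7
(x_1 <-> (x_3 & x_3)) -> (x_3 -> (x_1 <-> x_1)) = 6 -> 7 = 7
((x_3 & x_2) -> (x_3 -> x_1)) & ((x_1 <-> (x_3 & x_3)) -> (x_3 -> (x_1 <-> x_1))) = 7 & 7 = 7
x_2 & x_3 = 6 & 3 = 3
x_2 -> x_3 = 6 -> 3 = 4
(x_2 & x_3) & (x_2 -> x_3) = 3 & 4 = 3
~x_2 = ~6 = 1
x_1 -> ~x_2 = 4 -> 1 = 4
((x_2 & x_3) & (x_2 -> x_3)) & (x_1 -> ~x_2) = 3 & 4 = 3
x_3 -> x_3 = 3 -> 3 = 7
x_2 & x_1 = 6 & 4 = 4
(x_3 -> x_3) -> (x_2 & x_1) = 7 -> 4 = 4
~x_1 = ~4 = 3
x_2 <-> x_3 = 6 <-> 3 = 4
~x_1 -> (x_2 <-> x_3) = 3 -> 4 = 7
((x_3 -> x_3) -> (x_2 & x_1)) <-> (~x_1 -> (x_2 <-> x_3)) = 4 <-> 7 = 4
(((x_2 & x_3) & (x_2 -> x_3)) & (x_1 -> ~x_2)) <-> (((x_3 -> x_3) -> (x_2 & x_1)) <-> (~x_1 -> (x_2 <-> x_3))) = 3 <-> 4 = 6
(((x_3 & x_2) -> (x_3 -> x_1)) & ((x_1 <-> (x_3 & x_3)) -> (x_3 -> (x_1 <-> x_1)))) <-> ((((x_2 & x_3) & (x_2 -> x_3)) & (x_1 -> ~x_2)) <-> (((x_3 -> x_3) -> (x_2 & x_1)) <-> (~x_1 -> (x_2 <-> x_3)))) = 7 <-> 6 = 6

6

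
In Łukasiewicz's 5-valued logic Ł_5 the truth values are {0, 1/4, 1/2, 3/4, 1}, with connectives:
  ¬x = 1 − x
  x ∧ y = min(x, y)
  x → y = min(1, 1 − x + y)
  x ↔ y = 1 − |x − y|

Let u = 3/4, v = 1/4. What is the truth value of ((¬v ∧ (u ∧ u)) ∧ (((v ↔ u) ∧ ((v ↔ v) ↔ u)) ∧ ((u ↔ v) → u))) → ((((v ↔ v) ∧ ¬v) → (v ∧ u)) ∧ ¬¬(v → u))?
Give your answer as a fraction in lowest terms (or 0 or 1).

¬v = ¬1/4 = 3/4
u ∧ u = 3/4 ∧ 3/4 = 3/4
¬v ∧ (u ∧ u) = 3/4 ∧ 3/4 = 3/4
v ↔ u = 1/4 ↔ 3/4 = 1/2
v ↔ v = 1/4 ↔ 1/4 = 1
(v ↔ v) ↔ u = 1 ↔ 3/4 = 3/4
(v ↔ u) ∧ ((v ↔ v) ↔ u) = 1/2 ∧ 3/4 = 1/2
u ↔ v = 3/4 ↔ 1/4 = 1/2
(u ↔ v) → u = 1/2 → 3/4 = 1
((v ↔ u) ∧ ((v ↔ v) ↔ u)) ∧ ((u ↔ v) → u) = 1/2 ∧ 1 = 1/2
(¬v ∧ (u ∧ u)) ∧ (((v ↔ u) ∧ ((v ↔ v) ↔ u)) ∧ ((u ↔ v) → u)) = 3/4 ∧ 1/2 = 1/2
v ↔ v = 1/4 ↔ 1/4 = 1
¬v = ¬1/4 = 3/4
(v ↔ v) ∧ ¬v = 1 ∧ 3/4 = 3/4
v ∧ u = 1/4 ∧ 3/4 = 1/4
((v ↔ v) ∧ ¬v) → (v ∧ u) = 3/4 → 1/4 = 1/2
v → u = 1/4 → 3/4 = 1
¬(v → u) = ¬1 = 0
¬¬(v → u) = ¬0 = 1
(((v ↔ v) ∧ ¬v) → (v ∧ u)) ∧ ¬¬(v → u) = 1/2 ∧ 1 = 1/2
((¬v ∧ (u ∧ u)) ∧ (((v ↔ u) ∧ ((v ↔ v) ↔ u)) ∧ ((u ↔ v) → u))) → ((((v ↔ v) ∧ ¬v) → (v ∧ u)) ∧ ¬¬(v → u)) = 1/2 → 1/2 = 1

1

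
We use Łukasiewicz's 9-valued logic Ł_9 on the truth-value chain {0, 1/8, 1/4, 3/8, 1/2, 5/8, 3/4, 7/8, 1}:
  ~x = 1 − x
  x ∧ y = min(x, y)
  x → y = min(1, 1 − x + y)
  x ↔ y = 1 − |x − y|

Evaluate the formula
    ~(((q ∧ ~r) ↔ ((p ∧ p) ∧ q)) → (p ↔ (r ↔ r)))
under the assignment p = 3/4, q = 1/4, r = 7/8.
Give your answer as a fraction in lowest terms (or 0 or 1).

1/8

~r = ~7/8 = 1/8
q ∧ ~r = 1/4 ∧ 1/8 = 1/8
p ∧ p = 3/4 ∧ 3/4 = 3/4
(p ∧ p) ∧ q = 3/4 ∧ 1/4 = 1/4
(q ∧ ~r) ↔ ((p ∧ p) ∧ q) = 1/8 ↔ 1/4 = 7/8
r ↔ r = 7/8 ↔ 7/8 = 1
p ↔ (r ↔ r) = 3/4 ↔ 1 = 3/4
((q ∧ ~r) ↔ ((p ∧ p) ∧ q)) → (p ↔ (r ↔ r)) = 7/8 → 3/4 = 7/8
~(((q ∧ ~r) ↔ ((p ∧ p) ∧ q)) → (p ↔ (r ↔ r))) = ~7/8 = 1/8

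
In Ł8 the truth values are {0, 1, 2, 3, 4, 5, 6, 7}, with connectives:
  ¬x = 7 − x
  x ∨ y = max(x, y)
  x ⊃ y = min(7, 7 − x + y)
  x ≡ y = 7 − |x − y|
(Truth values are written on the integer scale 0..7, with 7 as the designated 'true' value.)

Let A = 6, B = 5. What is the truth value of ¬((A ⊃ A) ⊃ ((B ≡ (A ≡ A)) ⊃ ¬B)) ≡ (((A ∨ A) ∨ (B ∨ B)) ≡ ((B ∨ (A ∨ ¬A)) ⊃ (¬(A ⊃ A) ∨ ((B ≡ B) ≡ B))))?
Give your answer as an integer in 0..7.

A ⊃ A = 6 ⊃ 6 = 7
A ≡ A = 6 ≡ 6 = 7
B ≡ (A ≡ A) = 5 ≡ 7 = 5
¬B = ¬5 = 2
(B ≡ (A ≡ A)) ⊃ ¬B = 5 ⊃ 2 = 4
(A ⊃ A) ⊃ ((B ≡ (A ≡ A)) ⊃ ¬B) = 7 ⊃ 4 = 4
¬((A ⊃ A) ⊃ ((B ≡ (A ≡ A)) ⊃ ¬B)) = ¬4 = 3
A ∨ A = 6 ∨ 6 = 6
B ∨ B = 5 ∨ 5 = 5
(A ∨ A) ∨ (B ∨ B) = 6 ∨ 5 = 6
¬A = ¬6 = 1
A ∨ ¬A = 6 ∨ 1 = 6
B ∨ (A ∨ ¬A) = 5 ∨ 6 = 6
A ⊃ A = 6 ⊃ 6 = 7
¬(A ⊃ A) = ¬7 = 0
B ≡ B = 5 ≡ 5 = 7
(B ≡ B) ≡ B = 7 ≡ 5 = 5
¬(A ⊃ A) ∨ ((B ≡ B) ≡ B) = 0 ∨ 5 = 5
(B ∨ (A ∨ ¬A)) ⊃ (¬(A ⊃ A) ∨ ((B ≡ B) ≡ B)) = 6 ⊃ 5 = 6
((A ∨ A) ∨ (B ∨ B)) ≡ ((B ∨ (A ∨ ¬A)) ⊃ (¬(A ⊃ A) ∨ ((B ≡ B) ≡ B))) = 6 ≡ 6 = 7
¬((A ⊃ A) ⊃ ((B ≡ (A ≡ A)) ⊃ ¬B)) ≡ (((A ∨ A) ∨ (B ∨ B)) ≡ ((B ∨ (A ∨ ¬A)) ⊃ (¬(A ⊃ A) ∨ ((B ≡ B) ≡ B)))) = 3 ≡ 7 = 3

3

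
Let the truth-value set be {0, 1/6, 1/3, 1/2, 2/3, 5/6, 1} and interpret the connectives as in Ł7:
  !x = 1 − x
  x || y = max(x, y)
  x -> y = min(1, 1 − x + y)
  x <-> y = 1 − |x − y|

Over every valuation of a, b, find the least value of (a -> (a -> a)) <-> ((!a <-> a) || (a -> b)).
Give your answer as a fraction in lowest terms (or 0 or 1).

0

Take a = 1, b = 0:
a -> a = 1 -> 1 = 1
a -> (a -> a) = 1 -> 1 = 1
!a = !1 = 0
!a <-> a = 0 <-> 1 = 0
a -> b = 1 -> 0 = 0
(!a <-> a) || (a -> b) = 0 || 0 = 0
(a -> (a -> a)) <-> ((!a <-> a) || (a -> b)) = 1 <-> 0 = 0
No assignment yields a value below 0, so this is the minimum.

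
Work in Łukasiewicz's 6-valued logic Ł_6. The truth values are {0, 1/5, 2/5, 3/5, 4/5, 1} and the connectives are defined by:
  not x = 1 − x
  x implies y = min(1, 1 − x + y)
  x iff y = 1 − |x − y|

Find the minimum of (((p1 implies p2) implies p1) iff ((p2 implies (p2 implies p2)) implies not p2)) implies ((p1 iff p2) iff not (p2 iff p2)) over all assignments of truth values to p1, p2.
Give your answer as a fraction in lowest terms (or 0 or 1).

1/5

Take p1 = 2/5, p2 = 2/5:
p1 implies p2 = 2/5 implies 2/5 = 1
(p1 implies p2) implies p1 = 1 implies 2/5 = 2/5
p2 implies p2 = 2/5 implies 2/5 = 1
p2 implies (p2 implies p2) = 2/5 implies 1 = 1
not p2 = not 2/5 = 3/5
(p2 implies (p2 implies p2)) implies not p2 = 1 implies 3/5 = 3/5
((p1 implies p2) implies p1) iff ((p2 implies (p2 implies p2)) implies not p2) = 2/5 iff 3/5 = 4/5
p1 iff p2 = 2/5 iff 2/5 = 1
p2 iff p2 = 2/5 iff 2/5 = 1
not (p2 iff p2) = not 1 = 0
(p1 iff p2) iff not (p2 iff p2) = 1 iff 0 = 0
(((p1 implies p2) implies p1) iff ((p2 implies (p2 implies p2)) implies not p2)) implies ((p1 iff p2) iff not (p2 iff p2)) = 4/5 implies 0 = 1/5
No assignment yields a value below 1/5, so this is the minimum.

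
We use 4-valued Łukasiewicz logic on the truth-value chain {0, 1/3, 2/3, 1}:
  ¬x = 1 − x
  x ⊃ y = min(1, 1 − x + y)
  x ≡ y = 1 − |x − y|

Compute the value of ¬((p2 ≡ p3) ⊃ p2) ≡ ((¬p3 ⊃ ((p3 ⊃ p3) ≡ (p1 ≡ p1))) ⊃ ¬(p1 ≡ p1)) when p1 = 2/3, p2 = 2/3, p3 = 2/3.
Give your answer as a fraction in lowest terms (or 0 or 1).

2/3

p2 ≡ p3 = 2/3 ≡ 2/3 = 1
(p2 ≡ p3) ⊃ p2 = 1 ⊃ 2/3 = 2/3
¬((p2 ≡ p3) ⊃ p2) = ¬2/3 = 1/3
¬p3 = ¬2/3 = 1/3
p3 ⊃ p3 = 2/3 ⊃ 2/3 = 1
p1 ≡ p1 = 2/3 ≡ 2/3 = 1
(p3 ⊃ p3) ≡ (p1 ≡ p1) = 1 ≡ 1 = 1
¬p3 ⊃ ((p3 ⊃ p3) ≡ (p1 ≡ p1)) = 1/3 ⊃ 1 = 1
p1 ≡ p1 = 2/3 ≡ 2/3 = 1
¬(p1 ≡ p1) = ¬1 = 0
(¬p3 ⊃ ((p3 ⊃ p3) ≡ (p1 ≡ p1))) ⊃ ¬(p1 ≡ p1) = 1 ⊃ 0 = 0
¬((p2 ≡ p3) ⊃ p2) ≡ ((¬p3 ⊃ ((p3 ⊃ p3) ≡ (p1 ≡ p1))) ⊃ ¬(p1 ≡ p1)) = 1/3 ≡ 0 = 2/3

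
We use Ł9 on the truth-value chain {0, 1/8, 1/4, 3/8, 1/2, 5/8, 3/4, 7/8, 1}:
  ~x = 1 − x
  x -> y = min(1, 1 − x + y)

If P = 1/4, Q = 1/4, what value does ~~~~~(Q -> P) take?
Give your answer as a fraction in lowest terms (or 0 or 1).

Q -> P = 1/4 -> 1/4 = 1
~(Q -> P) = ~1 = 0
~~(Q -> P) = ~0 = 1
~~~(Q -> P) = ~1 = 0
~~~~(Q -> P) = ~0 = 1
~~~~~(Q -> P) = ~1 = 0

0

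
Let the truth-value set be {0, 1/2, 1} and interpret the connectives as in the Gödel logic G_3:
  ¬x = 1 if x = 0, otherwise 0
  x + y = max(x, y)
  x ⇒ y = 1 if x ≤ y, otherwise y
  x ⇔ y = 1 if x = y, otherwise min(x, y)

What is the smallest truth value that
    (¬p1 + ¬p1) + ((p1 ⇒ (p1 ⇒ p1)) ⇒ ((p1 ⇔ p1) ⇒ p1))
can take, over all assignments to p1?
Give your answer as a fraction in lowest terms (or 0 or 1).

Take p1 = 1/2:
¬p1 = ¬1/2 = 0
¬p1 = ¬1/2 = 0
¬p1 + ¬p1 = 0 + 0 = 0
p1 ⇒ p1 = 1/2 ⇒ 1/2 = 1
p1 ⇒ (p1 ⇒ p1) = 1/2 ⇒ 1 = 1
p1 ⇔ p1 = 1/2 ⇔ 1/2 = 1
(p1 ⇔ p1) ⇒ p1 = 1 ⇒ 1/2 = 1/2
(p1 ⇒ (p1 ⇒ p1)) ⇒ ((p1 ⇔ p1) ⇒ p1) = 1 ⇒ 1/2 = 1/2
(¬p1 + ¬p1) + ((p1 ⇒ (p1 ⇒ p1)) ⇒ ((p1 ⇔ p1) ⇒ p1)) = 0 + 1/2 = 1/2
No assignment yields a value below 1/2, so this is the minimum.

1/2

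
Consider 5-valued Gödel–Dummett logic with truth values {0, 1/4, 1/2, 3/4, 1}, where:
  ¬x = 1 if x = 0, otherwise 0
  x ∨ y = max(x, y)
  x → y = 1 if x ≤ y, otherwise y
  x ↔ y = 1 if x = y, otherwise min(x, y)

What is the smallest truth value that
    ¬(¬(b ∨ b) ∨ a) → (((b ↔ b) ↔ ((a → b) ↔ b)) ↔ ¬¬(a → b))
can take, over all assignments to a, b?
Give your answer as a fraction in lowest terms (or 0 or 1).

1/4

Take a = 0, b = 1/4:
b ∨ b = 1/4 ∨ 1/4 = 1/4
¬(b ∨ b) = ¬1/4 = 0
¬(b ∨ b) ∨ a = 0 ∨ 0 = 0
¬(¬(b ∨ b) ∨ a) = ¬0 = 1
b ↔ b = 1/4 ↔ 1/4 = 1
a → b = 0 → 1/4 = 1
(a → b) ↔ b = 1 ↔ 1/4 = 1/4
(b ↔ b) ↔ ((a → b) ↔ b) = 1 ↔ 1/4 = 1/4
a → b = 0 → 1/4 = 1
¬(a → b) = ¬1 = 0
¬¬(a → b) = ¬0 = 1
((b ↔ b) ↔ ((a → b) ↔ b)) ↔ ¬¬(a → b) = 1/4 ↔ 1 = 1/4
¬(¬(b ∨ b) ∨ a) → (((b ↔ b) ↔ ((a → b) ↔ b)) ↔ ¬¬(a → b)) = 1 → 1/4 = 1/4
No assignment yields a value below 1/4, so this is the minimum.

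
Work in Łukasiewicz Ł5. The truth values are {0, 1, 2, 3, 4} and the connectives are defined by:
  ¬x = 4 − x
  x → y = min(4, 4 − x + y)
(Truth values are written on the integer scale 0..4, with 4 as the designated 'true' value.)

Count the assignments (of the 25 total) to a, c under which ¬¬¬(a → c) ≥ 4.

1

value 4: 1 assignment (counts)
value 3: 2 assignments
value 2: 3 assignments
value 1: 4 assignments
value 0: 15 assignments
So 1 of the 25 assignments meets the threshold.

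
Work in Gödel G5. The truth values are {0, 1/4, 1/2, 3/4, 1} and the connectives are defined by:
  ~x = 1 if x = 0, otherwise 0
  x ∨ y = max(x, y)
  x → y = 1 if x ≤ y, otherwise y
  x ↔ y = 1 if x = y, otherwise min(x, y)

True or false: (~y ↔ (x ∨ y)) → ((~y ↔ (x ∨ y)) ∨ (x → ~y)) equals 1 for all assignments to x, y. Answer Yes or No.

At x = 3/4, y = 1/4, for instance:
~y = ~1/4 = 0
x ∨ y = 3/4 ∨ 1/4 = 3/4
~y ↔ (x ∨ y) = 0 ↔ 3/4 = 0
~y = ~1/4 = 0
x → ~y = 3/4 → 0 = 0
(~y ↔ (x ∨ y)) ∨ (x → ~y) = 0 ∨ 0 = 0
(~y ↔ (x ∨ y)) → ((~y ↔ (x ∨ y)) ∨ (x → ~y)) = 0 → 0 = 1
and checking the remaining 24 assignments likewise gives ≥ 1 in every case.

Yes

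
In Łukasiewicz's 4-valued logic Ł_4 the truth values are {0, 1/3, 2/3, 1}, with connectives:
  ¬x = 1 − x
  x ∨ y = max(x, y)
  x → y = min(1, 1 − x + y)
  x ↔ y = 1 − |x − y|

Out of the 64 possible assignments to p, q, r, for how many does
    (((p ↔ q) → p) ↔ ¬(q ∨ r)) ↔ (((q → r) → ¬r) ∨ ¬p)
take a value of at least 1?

value 1: 22 assignments (counts)
value 2/3: 23 assignments
value 1/3: 8 assignments
value 0: 11 assignments
So 22 of the 64 assignments meet the threshold.

22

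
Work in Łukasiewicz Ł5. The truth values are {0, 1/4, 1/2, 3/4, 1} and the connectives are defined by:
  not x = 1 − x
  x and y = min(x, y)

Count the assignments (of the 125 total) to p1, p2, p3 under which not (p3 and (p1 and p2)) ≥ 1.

61

value 1: 61 assignments (counts)
value 3/4: 37 assignments
value 1/2: 19 assignments
value 1/4: 7 assignments
value 0: 1 assignment
So 61 of the 125 assignments meet the threshold.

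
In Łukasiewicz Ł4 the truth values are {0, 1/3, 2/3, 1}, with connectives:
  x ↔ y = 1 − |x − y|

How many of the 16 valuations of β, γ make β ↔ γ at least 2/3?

10

β = 0, γ = 0 ↦ 1  ≥
β = 0, γ = 1/3 ↦ 2/3  ≥
β = 0, γ = 2/3 ↦ 1/3  <
β = 0, γ = 1 ↦ 0  <
β = 1/3, γ = 0 ↦ 2/3  ≥
β = 1/3, γ = 1/3 ↦ 1  ≥
β = 1/3, γ = 2/3 ↦ 2/3  ≥
β = 1/3, γ = 1 ↦ 1/3  <
β = 2/3, γ = 0 ↦ 1/3  <
β = 2/3, γ = 1/3 ↦ 2/3  ≥
β = 2/3, γ = 2/3 ↦ 1  ≥
β = 2/3, γ = 1 ↦ 2/3  ≥
β = 1, γ = 0 ↦ 0  <
β = 1, γ = 1/3 ↦ 1/3  <
β = 1, γ = 2/3 ↦ 2/3  ≥
β = 1, γ = 1 ↦ 1  ≥
So 10 of the 16 assignments meet the threshold.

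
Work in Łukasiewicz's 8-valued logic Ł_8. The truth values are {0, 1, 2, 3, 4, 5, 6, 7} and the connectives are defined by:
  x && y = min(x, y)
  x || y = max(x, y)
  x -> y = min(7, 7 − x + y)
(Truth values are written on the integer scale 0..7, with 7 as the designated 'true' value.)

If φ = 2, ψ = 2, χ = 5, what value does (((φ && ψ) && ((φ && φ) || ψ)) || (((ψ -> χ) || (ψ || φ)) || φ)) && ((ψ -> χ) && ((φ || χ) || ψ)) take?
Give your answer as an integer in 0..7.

5

φ && ψ = 2 && 2 = 2
φ && φ = 2 && 2 = 2
(φ && φ) || ψ = 2 || 2 = 2
(φ && ψ) && ((φ && φ) || ψ) = 2 && 2 = 2
ψ -> χ = 2 -> 5 = 7
ψ || φ = 2 || 2 = 2
(ψ -> χ) || (ψ || φ) = 7 || 2 = 7
((ψ -> χ) || (ψ || φ)) || φ = 7 || 2 = 7
((φ && ψ) && ((φ && φ) || ψ)) || (((ψ -> χ) || (ψ || φ)) || φ) = 2 || 7 = 7
ψ -> χ = 2 -> 5 = 7
φ || χ = 2 || 5 = 5
(φ || χ) || ψ = 5 || 2 = 5
(ψ -> χ) && ((φ || χ) || ψ) = 7 && 5 = 5
(((φ && ψ) && ((φ && φ) || ψ)) || (((ψ -> χ) || (ψ || φ)) || φ)) && ((ψ -> χ) && ((φ || χ) || ψ)) = 7 && 5 = 5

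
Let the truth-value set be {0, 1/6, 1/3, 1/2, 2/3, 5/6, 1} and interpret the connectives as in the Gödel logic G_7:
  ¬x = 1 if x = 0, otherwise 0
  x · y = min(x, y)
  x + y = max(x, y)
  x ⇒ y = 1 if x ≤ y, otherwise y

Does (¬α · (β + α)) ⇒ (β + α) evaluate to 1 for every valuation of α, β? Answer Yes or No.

At α = 5/6, β = 5/6, for instance:
¬α = ¬5/6 = 0
β + α = 5/6 + 5/6 = 5/6
¬α · (β + α) = 0 · 5/6 = 0
(¬α · (β + α)) ⇒ (β + α) = 0 ⇒ 5/6 = 1
and checking the remaining 48 assignments likewise gives ≥ 1 in every case.

Yes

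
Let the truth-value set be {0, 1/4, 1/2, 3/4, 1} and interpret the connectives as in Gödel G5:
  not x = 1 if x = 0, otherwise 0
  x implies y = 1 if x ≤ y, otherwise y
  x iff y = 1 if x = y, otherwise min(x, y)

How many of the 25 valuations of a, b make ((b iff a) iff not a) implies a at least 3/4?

22

value 1: 21 assignments (counts)
value 3/4: 1 assignment (counts)
value 1/2: 1 assignment
value 1/4: 1 assignment
value 0: 1 assignment
So 22 of the 25 assignments meet the threshold.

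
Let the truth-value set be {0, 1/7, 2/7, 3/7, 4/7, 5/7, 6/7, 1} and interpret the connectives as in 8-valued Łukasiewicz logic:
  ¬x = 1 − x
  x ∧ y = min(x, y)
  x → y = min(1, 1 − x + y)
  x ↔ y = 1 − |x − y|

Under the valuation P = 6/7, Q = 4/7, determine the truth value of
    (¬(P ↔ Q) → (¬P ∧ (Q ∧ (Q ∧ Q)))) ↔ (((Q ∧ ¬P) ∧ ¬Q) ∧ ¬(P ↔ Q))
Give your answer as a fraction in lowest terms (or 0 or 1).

P ↔ Q = 6/7 ↔ 4/7 = 5/7
¬(P ↔ Q) = ¬5/7 = 2/7
¬P = ¬6/7 = 1/7
Q ∧ Q = 4/7 ∧ 4/7 = 4/7
Q ∧ (Q ∧ Q) = 4/7 ∧ 4/7 = 4/7
¬P ∧ (Q ∧ (Q ∧ Q)) = 1/7 ∧ 4/7 = 1/7
¬(P ↔ Q) → (¬P ∧ (Q ∧ (Q ∧ Q))) = 2/7 → 1/7 = 6/7
¬P = ¬6/7 = 1/7
Q ∧ ¬P = 4/7 ∧ 1/7 = 1/7
¬Q = ¬4/7 = 3/7
(Q ∧ ¬P) ∧ ¬Q = 1/7 ∧ 3/7 = 1/7
P ↔ Q = 6/7 ↔ 4/7 = 5/7
¬(P ↔ Q) = ¬5/7 = 2/7
((Q ∧ ¬P) ∧ ¬Q) ∧ ¬(P ↔ Q) = 1/7 ∧ 2/7 = 1/7
(¬(P ↔ Q) → (¬P ∧ (Q ∧ (Q ∧ Q)))) ↔ (((Q ∧ ¬P) ∧ ¬Q) ∧ ¬(P ↔ Q)) = 6/7 ↔ 1/7 = 2/7

2/7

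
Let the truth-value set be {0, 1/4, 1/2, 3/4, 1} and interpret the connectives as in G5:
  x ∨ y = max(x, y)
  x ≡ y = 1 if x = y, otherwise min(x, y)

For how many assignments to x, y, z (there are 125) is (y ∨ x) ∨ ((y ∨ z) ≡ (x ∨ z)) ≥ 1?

97

value 1: 97 assignments (counts)
value 3/4: 18 assignments
value 1/2: 8 assignments
value 1/4: 2 assignments
So 97 of the 125 assignments meet the threshold.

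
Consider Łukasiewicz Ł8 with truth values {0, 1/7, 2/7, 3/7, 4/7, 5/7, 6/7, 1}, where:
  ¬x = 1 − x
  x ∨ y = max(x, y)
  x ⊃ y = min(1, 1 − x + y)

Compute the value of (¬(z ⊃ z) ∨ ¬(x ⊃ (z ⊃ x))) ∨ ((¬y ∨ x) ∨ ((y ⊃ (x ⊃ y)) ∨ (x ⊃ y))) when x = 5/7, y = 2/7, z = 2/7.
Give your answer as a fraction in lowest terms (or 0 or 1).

z ⊃ z = 2/7 ⊃ 2/7 = 1
¬(z ⊃ z) = ¬1 = 0
z ⊃ x = 2/7 ⊃ 5/7 = 1
x ⊃ (z ⊃ x) = 5/7 ⊃ 1 = 1
¬(x ⊃ (z ⊃ x)) = ¬1 = 0
¬(z ⊃ z) ∨ ¬(x ⊃ (z ⊃ x)) = 0 ∨ 0 = 0
¬y = ¬2/7 = 5/7
¬y ∨ x = 5/7 ∨ 5/7 = 5/7
x ⊃ y = 5/7 ⊃ 2/7 = 4/7
y ⊃ (x ⊃ y) = 2/7 ⊃ 4/7 = 1
x ⊃ y = 5/7 ⊃ 2/7 = 4/7
(y ⊃ (x ⊃ y)) ∨ (x ⊃ y) = 1 ∨ 4/7 = 1
(¬y ∨ x) ∨ ((y ⊃ (x ⊃ y)) ∨ (x ⊃ y)) = 5/7 ∨ 1 = 1
(¬(z ⊃ z) ∨ ¬(x ⊃ (z ⊃ x))) ∨ ((¬y ∨ x) ∨ ((y ⊃ (x ⊃ y)) ∨ (x ⊃ y))) = 0 ∨ 1 = 1

1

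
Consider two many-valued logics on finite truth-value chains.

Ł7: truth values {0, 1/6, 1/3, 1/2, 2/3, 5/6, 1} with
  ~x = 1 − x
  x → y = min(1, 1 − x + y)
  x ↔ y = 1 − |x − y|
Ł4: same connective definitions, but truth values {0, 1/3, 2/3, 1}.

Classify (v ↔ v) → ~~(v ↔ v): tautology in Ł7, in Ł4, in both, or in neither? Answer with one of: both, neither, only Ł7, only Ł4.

In Ł7: every assignment gives 1 — tautology.
In Ł4: every assignment gives 1 — tautology.

both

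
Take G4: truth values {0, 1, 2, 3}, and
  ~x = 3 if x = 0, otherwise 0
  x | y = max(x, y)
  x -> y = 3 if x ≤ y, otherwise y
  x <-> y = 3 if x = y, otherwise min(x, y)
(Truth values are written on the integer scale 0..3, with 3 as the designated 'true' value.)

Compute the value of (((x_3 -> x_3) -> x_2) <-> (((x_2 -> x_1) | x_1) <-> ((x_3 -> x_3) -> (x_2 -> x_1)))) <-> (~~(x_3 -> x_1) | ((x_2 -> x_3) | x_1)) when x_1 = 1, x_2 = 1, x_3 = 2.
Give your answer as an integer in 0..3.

x_3 -> x_3 = 2 -> 2 = 3
(x_3 -> x_3) -> x_2 = 3 -> 1 = 1
x_2 -> x_1 = 1 -> 1 = 3
(x_2 -> x_1) | x_1 = 3 | 1 = 3
x_3 -> x_3 = 2 -> 2 = 3
x_2 -> x_1 = 1 -> 1 = 3
(x_3 -> x_3) -> (x_2 -> x_1) = 3 -> 3 = 3
((x_2 -> x_1) | x_1) <-> ((x_3 -> x_3) -> (x_2 -> x_1)) = 3 <-> 3 = 3
((x_3 -> x_3) -> x_2) <-> (((x_2 -> x_1) | x_1) <-> ((x_3 -> x_3) -> (x_2 -> x_1))) = 1 <-> 3 = 1
x_3 -> x_1 = 2 -> 1 = 1
~(x_3 -> x_1) = ~1 = 0
~~(x_3 -> x_1) = ~0 = 3
x_2 -> x_3 = 1 -> 2 = 3
(x_2 -> x_3) | x_1 = 3 | 1 = 3
~~(x_3 -> x_1) | ((x_2 -> x_3) | x_1) = 3 | 3 = 3
(((x_3 -> x_3) -> x_2) <-> (((x_2 -> x_1) | x_1) <-> ((x_3 -> x_3) -> (x_2 -> x_1)))) <-> (~~(x_3 -> x_1) | ((x_2 -> x_3) | x_1)) = 1 <-> 3 = 1

1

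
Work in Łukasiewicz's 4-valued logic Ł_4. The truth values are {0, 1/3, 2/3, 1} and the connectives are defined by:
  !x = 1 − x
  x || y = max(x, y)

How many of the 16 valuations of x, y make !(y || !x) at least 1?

x = 0, y = 0 ↦ 0  <
x = 0, y = 1/3 ↦ 0  <
x = 0, y = 2/3 ↦ 0  <
x = 0, y = 1 ↦ 0  <
x = 1/3, y = 0 ↦ 1/3  <
x = 1/3, y = 1/3 ↦ 1/3  <
x = 1/3, y = 2/3 ↦ 1/3  <
x = 1/3, y = 1 ↦ 0  <
x = 2/3, y = 0 ↦ 2/3  <
x = 2/3, y = 1/3 ↦ 2/3  <
x = 2/3, y = 2/3 ↦ 1/3  <
x = 2/3, y = 1 ↦ 0  <
x = 1, y = 0 ↦ 1  ≥
x = 1, y = 1/3 ↦ 2/3  <
x = 1, y = 2/3 ↦ 1/3  <
x = 1, y = 1 ↦ 0  <
So 1 of the 16 assignments meets the threshold.

1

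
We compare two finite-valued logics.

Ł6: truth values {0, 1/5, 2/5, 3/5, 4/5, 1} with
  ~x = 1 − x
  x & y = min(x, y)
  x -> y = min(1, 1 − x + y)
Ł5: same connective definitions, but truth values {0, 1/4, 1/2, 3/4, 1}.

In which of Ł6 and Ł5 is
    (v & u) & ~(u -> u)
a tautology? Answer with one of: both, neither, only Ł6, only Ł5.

neither

In Ł6: at u = 0, v = 0 the value is 0 — not a tautology.
In Ł5: at u = 0, v = 0 the value is 0 — not a tautology.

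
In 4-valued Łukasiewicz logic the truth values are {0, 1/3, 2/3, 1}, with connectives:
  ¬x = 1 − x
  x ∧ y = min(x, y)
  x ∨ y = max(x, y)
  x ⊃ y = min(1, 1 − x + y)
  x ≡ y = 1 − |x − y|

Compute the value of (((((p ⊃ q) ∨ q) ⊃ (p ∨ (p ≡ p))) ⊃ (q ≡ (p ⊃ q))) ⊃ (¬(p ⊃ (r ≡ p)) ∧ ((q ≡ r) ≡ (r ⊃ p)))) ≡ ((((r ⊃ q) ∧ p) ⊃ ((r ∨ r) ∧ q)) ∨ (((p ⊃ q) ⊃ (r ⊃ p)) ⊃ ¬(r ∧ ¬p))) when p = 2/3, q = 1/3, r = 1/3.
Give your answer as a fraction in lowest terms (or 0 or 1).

2/3

p ⊃ q = 2/3 ⊃ 1/3 = 2/3
(p ⊃ q) ∨ q = 2/3 ∨ 1/3 = 2/3
p ≡ p = 2/3 ≡ 2/3 = 1
p ∨ (p ≡ p) = 2/3 ∨ 1 = 1
((p ⊃ q) ∨ q) ⊃ (p ∨ (p ≡ p)) = 2/3 ⊃ 1 = 1
p ⊃ q = 2/3 ⊃ 1/3 = 2/3
q ≡ (p ⊃ q) = 1/3 ≡ 2/3 = 2/3
(((p ⊃ q) ∨ q) ⊃ (p ∨ (p ≡ p))) ⊃ (q ≡ (p ⊃ q)) = 1 ⊃ 2/3 = 2/3
r ≡ p = 1/3 ≡ 2/3 = 2/3
p ⊃ (r ≡ p) = 2/3 ⊃ 2/3 = 1
¬(p ⊃ (r ≡ p)) = ¬1 = 0
q ≡ r = 1/3 ≡ 1/3 = 1
r ⊃ p = 1/3 ⊃ 2/3 = 1
(q ≡ r) ≡ (r ⊃ p) = 1 ≡ 1 = 1
¬(p ⊃ (r ≡ p)) ∧ ((q ≡ r) ≡ (r ⊃ p)) = 0 ∧ 1 = 0
((((p ⊃ q) ∨ q) ⊃ (p ∨ (p ≡ p))) ⊃ (q ≡ (p ⊃ q))) ⊃ (¬(p ⊃ (r ≡ p)) ∧ ((q ≡ r) ≡ (r ⊃ p))) = 2/3 ⊃ 0 = 1/3
r ⊃ q = 1/3 ⊃ 1/3 = 1
(r ⊃ q) ∧ p = 1 ∧ 2/3 = 2/3
r ∨ r = 1/3 ∨ 1/3 = 1/3
(r ∨ r) ∧ q = 1/3 ∧ 1/3 = 1/3
((r ⊃ q) ∧ p) ⊃ ((r ∨ r) ∧ q) = 2/3 ⊃ 1/3 = 2/3
p ⊃ q = 2/3 ⊃ 1/3 = 2/3
r ⊃ p = 1/3 ⊃ 2/3 = 1
(p ⊃ q) ⊃ (r ⊃ p) = 2/3 ⊃ 1 = 1
¬p = ¬2/3 = 1/3
r ∧ ¬p = 1/3 ∧ 1/3 = 1/3
¬(r ∧ ¬p) = ¬1/3 = 2/3
((p ⊃ q) ⊃ (r ⊃ p)) ⊃ ¬(r ∧ ¬p) = 1 ⊃ 2/3 = 2/3
(((r ⊃ q) ∧ p) ⊃ ((r ∨ r) ∧ q)) ∨ (((p ⊃ q) ⊃ (r ⊃ p)) ⊃ ¬(r ∧ ¬p)) = 2/3 ∨ 2/3 = 2/3
(((((p ⊃ q) ∨ q) ⊃ (p ∨ (p ≡ p))) ⊃ (q ≡ (p ⊃ q))) ⊃ (¬(p ⊃ (r ≡ p)) ∧ ((q ≡ r) ≡ (r ⊃ p)))) ≡ ((((r ⊃ q) ∧ p) ⊃ ((r ∨ r) ∧ q)) ∨ (((p ⊃ q) ⊃ (r ⊃ p)) ⊃ ¬(r ∧ ¬p))) = 1/3 ≡ 2/3 = 2/3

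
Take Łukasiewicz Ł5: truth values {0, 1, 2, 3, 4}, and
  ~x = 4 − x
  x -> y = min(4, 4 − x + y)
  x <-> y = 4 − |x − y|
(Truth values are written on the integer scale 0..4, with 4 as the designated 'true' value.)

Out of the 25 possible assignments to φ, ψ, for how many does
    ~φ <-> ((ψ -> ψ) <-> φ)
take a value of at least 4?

value 4: 5 assignments (counts)
value 2: 10 assignments
value 0: 10 assignments
So 5 of the 25 assignments meet the threshold.

5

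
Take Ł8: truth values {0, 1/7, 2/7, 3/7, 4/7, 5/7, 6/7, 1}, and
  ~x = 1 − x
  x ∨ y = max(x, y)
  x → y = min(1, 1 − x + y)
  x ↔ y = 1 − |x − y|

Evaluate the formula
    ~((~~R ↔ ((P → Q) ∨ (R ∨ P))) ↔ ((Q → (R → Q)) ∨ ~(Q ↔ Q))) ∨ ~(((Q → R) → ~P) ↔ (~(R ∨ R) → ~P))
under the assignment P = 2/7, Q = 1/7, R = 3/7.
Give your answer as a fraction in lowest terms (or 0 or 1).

3/7

~R = ~3/7 = 4/7
~~R = ~4/7 = 3/7
P → Q = 2/7 → 1/7 = 6/7
R ∨ P = 3/7 ∨ 2/7 = 3/7
(P → Q) ∨ (R ∨ P) = 6/7 ∨ 3/7 = 6/7
~~R ↔ ((P → Q) ∨ (R ∨ P)) = 3/7 ↔ 6/7 = 4/7
R → Q = 3/7 → 1/7 = 5/7
Q → (R → Q) = 1/7 → 5/7 = 1
Q ↔ Q = 1/7 ↔ 1/7 = 1
~(Q ↔ Q) = ~1 = 0
(Q → (R → Q)) ∨ ~(Q ↔ Q) = 1 ∨ 0 = 1
(~~R ↔ ((P → Q) ∨ (R ∨ P))) ↔ ((Q → (R → Q)) ∨ ~(Q ↔ Q)) = 4/7 ↔ 1 = 4/7
~((~~R ↔ ((P → Q) ∨ (R ∨ P))) ↔ ((Q → (R → Q)) ∨ ~(Q ↔ Q))) = ~4/7 = 3/7
Q → R = 1/7 → 3/7 = 1
~P = ~2/7 = 5/7
(Q → R) → ~P = 1 → 5/7 = 5/7
R ∨ R = 3/7 ∨ 3/7 = 3/7
~(R ∨ R) = ~3/7 = 4/7
~P = ~2/7 = 5/7
~(R ∨ R) → ~P = 4/7 → 5/7 = 1
((Q → R) → ~P) ↔ (~(R ∨ R) → ~P) = 5/7 ↔ 1 = 5/7
~(((Q → R) → ~P) ↔ (~(R ∨ R) → ~P)) = ~5/7 = 2/7
~((~~R ↔ ((P → Q) ∨ (R ∨ P))) ↔ ((Q → (R → Q)) ∨ ~(Q ↔ Q))) ∨ ~(((Q → R) → ~P) ↔ (~(R ∨ R) → ~P)) = 3/7 ∨ 2/7 = 3/7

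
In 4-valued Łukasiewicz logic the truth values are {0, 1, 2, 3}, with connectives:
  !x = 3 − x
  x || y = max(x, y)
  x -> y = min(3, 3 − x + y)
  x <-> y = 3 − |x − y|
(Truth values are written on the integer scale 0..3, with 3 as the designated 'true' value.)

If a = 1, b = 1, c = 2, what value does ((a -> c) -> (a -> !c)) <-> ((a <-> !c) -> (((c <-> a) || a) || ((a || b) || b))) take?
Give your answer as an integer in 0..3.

a -> c = 1 -> 2 = 3
!c = !2 = 1
a -> !c = 1 -> 1 = 3
(a -> c) -> (a -> !c) = 3 -> 3 = 3
!c = !2 = 1
a <-> !c = 1 <-> 1 = 3
c <-> a = 2 <-> 1 = 2
(c <-> a) || a = 2 || 1 = 2
a || b = 1 || 1 = 1
(a || b) || b = 1 || 1 = 1
((c <-> a) || a) || ((a || b) || b) = 2 || 1 = 2
(a <-> !c) -> (((c <-> a) || a) || ((a || b) || b)) = 3 -> 2 = 2
((a -> c) -> (a -> !c)) <-> ((a <-> !c) -> (((c <-> a) || a) || ((a || b) || b))) = 3 <-> 2 = 2

2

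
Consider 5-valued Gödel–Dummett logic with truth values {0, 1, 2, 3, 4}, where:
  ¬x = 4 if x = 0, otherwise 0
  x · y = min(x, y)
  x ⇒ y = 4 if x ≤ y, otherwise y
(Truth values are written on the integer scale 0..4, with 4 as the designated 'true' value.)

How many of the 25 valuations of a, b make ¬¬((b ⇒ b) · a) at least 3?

value 4: 20 assignments (counts)
value 0: 5 assignments
So 20 of the 25 assignments meet the threshold.

20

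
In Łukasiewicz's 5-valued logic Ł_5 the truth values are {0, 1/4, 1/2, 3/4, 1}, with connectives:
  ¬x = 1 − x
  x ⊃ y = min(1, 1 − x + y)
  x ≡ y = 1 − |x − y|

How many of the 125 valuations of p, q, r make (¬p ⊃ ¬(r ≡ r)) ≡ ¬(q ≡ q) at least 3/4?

50

value 1: 25 assignments (counts)
value 3/4: 25 assignments (counts)
value 1/2: 25 assignments
value 1/4: 25 assignments
value 0: 25 assignments
So 50 of the 125 assignments meet the threshold.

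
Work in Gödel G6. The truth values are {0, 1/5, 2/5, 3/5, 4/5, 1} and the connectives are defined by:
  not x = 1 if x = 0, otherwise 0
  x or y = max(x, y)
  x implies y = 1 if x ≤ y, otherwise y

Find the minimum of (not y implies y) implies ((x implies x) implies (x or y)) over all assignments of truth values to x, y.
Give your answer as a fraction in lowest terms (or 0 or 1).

1/5

Take x = 0, y = 1/5:
not y = not 1/5 = 0
not y implies y = 0 implies 1/5 = 1
x implies x = 0 implies 0 = 1
x or y = 0 or 1/5 = 1/5
(x implies x) implies (x or y) = 1 implies 1/5 = 1/5
(not y implies y) implies ((x implies x) implies (x or y)) = 1 implies 1/5 = 1/5
No assignment yields a value below 1/5, so this is the minimum.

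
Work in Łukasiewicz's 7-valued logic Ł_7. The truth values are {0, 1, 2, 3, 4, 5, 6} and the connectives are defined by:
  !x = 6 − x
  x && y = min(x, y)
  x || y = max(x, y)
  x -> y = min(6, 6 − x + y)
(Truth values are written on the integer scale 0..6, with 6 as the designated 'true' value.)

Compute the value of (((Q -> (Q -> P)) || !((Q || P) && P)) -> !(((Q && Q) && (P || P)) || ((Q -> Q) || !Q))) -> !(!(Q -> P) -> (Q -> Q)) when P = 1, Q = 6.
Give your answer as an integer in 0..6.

Q -> P = 6 -> 1 = 1
Q -> (Q -> P) = 6 -> 1 = 1
Q || P = 6 || 1 = 6
(Q || P) && P = 6 && 1 = 1
!((Q || P) && P) = !1 = 5
(Q -> (Q -> P)) || !((Q || P) && P) = 1 || 5 = 5
Q && Q = 6 && 6 = 6
P || P = 1 || 1 = 1
(Q && Q) && (P || P) = 6 && 1 = 1
Q -> Q = 6 -> 6 = 6
!Q = !6 = 0
(Q -> Q) || !Q = 6 || 0 = 6
((Q && Q) && (P || P)) || ((Q -> Q) || !Q) = 1 || 6 = 6
!(((Q && Q) && (P || P)) || ((Q -> Q) || !Q)) = !6 = 0
((Q -> (Q -> P)) || !((Q || P) && P)) -> !(((Q && Q) && (P || P)) || ((Q -> Q) || !Q)) = 5 -> 0 = 1
Q -> P = 6 -> 1 = 1
!(Q -> P) = !1 = 5
Q -> Q = 6 -> 6 = 6
!(Q -> P) -> (Q -> Q) = 5 -> 6 = 6
!(!(Q -> P) -> (Q -> Q)) = !6 = 0
(((Q -> (Q -> P)) || !((Q || P) && P)) -> !(((Q && Q) && (P || P)) || ((Q -> Q) || !Q))) -> !(!(Q -> P) -> (Q -> Q)) = 1 -> 0 = 5

5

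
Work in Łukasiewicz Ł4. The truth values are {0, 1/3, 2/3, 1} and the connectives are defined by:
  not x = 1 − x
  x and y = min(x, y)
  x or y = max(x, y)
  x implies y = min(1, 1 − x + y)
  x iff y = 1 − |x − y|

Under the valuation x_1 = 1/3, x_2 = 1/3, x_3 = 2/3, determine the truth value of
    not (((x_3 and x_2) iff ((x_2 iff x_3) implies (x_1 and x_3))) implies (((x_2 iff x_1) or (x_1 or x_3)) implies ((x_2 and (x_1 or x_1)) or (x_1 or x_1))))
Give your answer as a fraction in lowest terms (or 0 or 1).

x_3 and x_2 = 2/3 and 1/3 = 1/3
x_2 iff x_3 = 1/3 iff 2/3 = 2/3
x_1 and x_3 = 1/3 and 2/3 = 1/3
(x_2 iff x_3) implies (x_1 and x_3) = 2/3 implies 1/3 = 2/3
(x_3 and x_2) iff ((x_2 iff x_3) implies (x_1 and x_3)) = 1/3 iff 2/3 = 2/3
x_2 iff x_1 = 1/3 iff 1/3 = 1
x_1 or x_3 = 1/3 or 2/3 = 2/3
(x_2 iff x_1) or (x_1 or x_3) = 1 or 2/3 = 1
x_1 or x_1 = 1/3 or 1/3 = 1/3
x_2 and (x_1 or x_1) = 1/3 and 1/3 = 1/3
x_1 or x_1 = 1/3 or 1/3 = 1/3
(x_2 and (x_1 or x_1)) or (x_1 or x_1) = 1/3 or 1/3 = 1/3
((x_2 iff x_1) or (x_1 or x_3)) implies ((x_2 and (x_1 or x_1)) or (x_1 or x_1)) = 1 implies 1/3 = 1/3
((x_3 and x_2) iff ((x_2 iff x_3) implies (x_1 and x_3))) implies (((x_2 iff x_1) or (x_1 or x_3)) implies ((x_2 and (x_1 or x_1)) or (x_1 or x_1))) = 2/3 implies 1/3 = 2/3
not (((x_3 and x_2) iff ((x_2 iff x_3) implies (x_1 and x_3))) implies (((x_2 iff x_1) or (x_1 or x_3)) implies ((x_2 and (x_1 or x_1)) or (x_1 or x_1)))) = not 2/3 = 1/3

1/3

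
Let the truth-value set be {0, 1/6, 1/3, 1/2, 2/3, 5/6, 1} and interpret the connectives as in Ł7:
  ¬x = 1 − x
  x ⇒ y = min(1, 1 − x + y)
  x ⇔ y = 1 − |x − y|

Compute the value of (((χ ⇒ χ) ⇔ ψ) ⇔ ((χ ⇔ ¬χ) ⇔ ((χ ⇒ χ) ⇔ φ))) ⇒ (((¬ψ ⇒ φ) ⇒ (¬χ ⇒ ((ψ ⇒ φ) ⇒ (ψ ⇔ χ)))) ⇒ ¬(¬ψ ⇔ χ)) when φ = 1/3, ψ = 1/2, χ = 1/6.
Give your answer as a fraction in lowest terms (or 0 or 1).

χ ⇒ χ = 1/6 ⇒ 1/6 = 1
(χ ⇒ χ) ⇔ ψ = 1 ⇔ 1/2 = 1/2
¬χ = ¬1/6 = 5/6
χ ⇔ ¬χ = 1/6 ⇔ 5/6 = 1/3
χ ⇒ χ = 1/6 ⇒ 1/6 = 1
(χ ⇒ χ) ⇔ φ = 1 ⇔ 1/3 = 1/3
(χ ⇔ ¬χ) ⇔ ((χ ⇒ χ) ⇔ φ) = 1/3 ⇔ 1/3 = 1
((χ ⇒ χ) ⇔ ψ) ⇔ ((χ ⇔ ¬χ) ⇔ ((χ ⇒ χ) ⇔ φ)) = 1/2 ⇔ 1 = 1/2
¬ψ = ¬1/2 = 1/2
¬ψ ⇒ φ = 1/2 ⇒ 1/3 = 5/6
¬χ = ¬1/6 = 5/6
ψ ⇒ φ = 1/2 ⇒ 1/3 = 5/6
ψ ⇔ χ = 1/2 ⇔ 1/6 = 2/3
(ψ ⇒ φ) ⇒ (ψ ⇔ χ) = 5/6 ⇒ 2/3 = 5/6
¬χ ⇒ ((ψ ⇒ φ) ⇒ (ψ ⇔ χ)) = 5/6 ⇒ 5/6 = 1
(¬ψ ⇒ φ) ⇒ (¬χ ⇒ ((ψ ⇒ φ) ⇒ (ψ ⇔ χ))) = 5/6 ⇒ 1 = 1
¬ψ = ¬1/2 = 1/2
¬ψ ⇔ χ = 1/2 ⇔ 1/6 = 2/3
¬(¬ψ ⇔ χ) = ¬2/3 = 1/3
((¬ψ ⇒ φ) ⇒ (¬χ ⇒ ((ψ ⇒ φ) ⇒ (ψ ⇔ χ)))) ⇒ ¬(¬ψ ⇔ χ) = 1 ⇒ 1/3 = 1/3
(((χ ⇒ χ) ⇔ ψ) ⇔ ((χ ⇔ ¬χ) ⇔ ((χ ⇒ χ) ⇔ φ))) ⇒ (((¬ψ ⇒ φ) ⇒ (¬χ ⇒ ((ψ ⇒ φ) ⇒ (ψ ⇔ χ)))) ⇒ ¬(¬ψ ⇔ χ)) = 1/2 ⇒ 1/3 = 5/6

5/6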